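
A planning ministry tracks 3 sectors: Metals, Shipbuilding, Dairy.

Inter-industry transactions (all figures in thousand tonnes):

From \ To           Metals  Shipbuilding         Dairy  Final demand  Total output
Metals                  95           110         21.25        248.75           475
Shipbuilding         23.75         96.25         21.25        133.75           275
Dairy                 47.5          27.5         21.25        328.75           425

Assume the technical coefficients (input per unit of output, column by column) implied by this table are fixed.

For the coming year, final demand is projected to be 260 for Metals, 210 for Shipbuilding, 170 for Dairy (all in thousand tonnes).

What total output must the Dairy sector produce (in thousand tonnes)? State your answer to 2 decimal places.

x_D = 275.83

Technical coefficients a_ij = z_ij / X_j:
  a_MM = 95/475 = 0.20, a_SM = 23.75/475 = 0.05, a_DM = 47.5/475 = 0.10
  a_MS = 110/275 = 0.40, a_SS = 96.25/275 = 0.35, a_DS = 27.5/275 = 0.10
  a_MD = 21.25/425 = 0.05, a_SD = 21.25/425 = 0.05, a_DD = 21.25/425 = 0.05
I − A =
  [   0.80    -0.40    -0.05]
  [  -0.05     0.65    -0.05]
  [  -0.10    -0.10     0.95]
Cofactors of I−A, C_ij = (−1)^(i+j)·(minor ij) (rows/columns in the sector order above):
  C_11 = (0.65)(0.95) − (-0.05)(-0.10) = 0.6125
  C_12 = −[(-0.05)(0.95) − (-0.05)(-0.10)] = 0.0525
  C_13 = (-0.05)(-0.10) − (0.65)(-0.10) = 0.0700
  C_21 = −[(-0.40)(0.95) − (-0.05)(-0.10)] = 0.3850
  C_22 = (0.80)(0.95) − (-0.05)(-0.10) = 0.7550
  C_23 = −[(0.80)(-0.10) − (-0.40)(-0.10)] = 0.1200
  C_31 = (-0.40)(-0.05) − (-0.05)(0.65) = 0.0525
  C_32 = −[(0.80)(-0.05) − (-0.05)(-0.05)] = 0.0425
  C_33 = (0.80)(0.65) − (-0.40)(-0.05) = 0.5000
det(I−A) = Σ_j (I−A)_1j·C_1j = (0.80)(0.6125) + (-0.40)(0.0525) + (-0.05)(0.0700) = 0.4655
adj(I−A) = Cᵀ =
  [ 0.6125   0.3850   0.0525]
  [ 0.0525   0.7550   0.0425]
  [ 0.0700   0.1200   0.5000]
(I − A)⁻¹ = adj(I−A) / det(I−A) ≈
  [   1.3158     0.8271     0.1128]
  [   0.1128     1.6219     0.0913]
  [   0.1504     0.2578     1.0741]
x = (I − A)⁻¹ d = adj(I−A)·d / det(I−A), with det(I−A) = 0.4655:
  x_M = (0.6125·260 + 0.3850·210 + 0.0525·170) / 0.4655 = 249.025 / 0.4655 ≈ 534.96
  x_S = (0.0525·260 + 0.7550·210 + 0.0425·170) / 0.4655 = 179.425 / 0.4655 ≈ 385.45
  x_D = (0.0700·260 + 0.1200·210 + 0.5000·170) / 0.4655 = 128.40 / 0.4655 ≈ 275.83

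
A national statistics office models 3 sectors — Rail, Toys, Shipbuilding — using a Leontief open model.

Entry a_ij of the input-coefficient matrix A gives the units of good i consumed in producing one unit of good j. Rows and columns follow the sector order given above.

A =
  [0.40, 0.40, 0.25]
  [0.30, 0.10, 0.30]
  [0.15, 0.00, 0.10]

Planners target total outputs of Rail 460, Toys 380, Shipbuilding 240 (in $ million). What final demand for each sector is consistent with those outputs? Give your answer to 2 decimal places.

I − A =
  [   0.60    -0.40    -0.25]
  [  -0.30     0.90    -0.30]
  [  -0.15     0.00     0.90]
d = (I − A) x:
  d_1 = (+0.60)·460 + (-0.40)·380 + (-0.25)·240 = 64.00
  d_2 = (-0.30)·460 + (+0.90)·380 + (-0.30)·240 = 132.00
  d_3 = (-0.15)·460 + (+0.00)·380 + (+0.90)·240 = 147.00

d_1 = 64.00, d_2 = 132.00, d_3 = 147.00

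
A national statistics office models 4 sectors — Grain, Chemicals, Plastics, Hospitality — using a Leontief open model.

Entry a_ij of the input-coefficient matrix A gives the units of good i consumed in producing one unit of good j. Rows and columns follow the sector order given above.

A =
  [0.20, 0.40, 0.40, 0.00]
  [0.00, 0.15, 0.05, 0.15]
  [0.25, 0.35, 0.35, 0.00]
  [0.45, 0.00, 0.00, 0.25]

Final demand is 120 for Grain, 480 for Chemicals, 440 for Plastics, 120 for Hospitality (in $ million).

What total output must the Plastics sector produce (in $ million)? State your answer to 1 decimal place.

I − A =
  [   0.80    -0.40    -0.40     0.00]
  [   0.00     0.85    -0.05    -0.15]
  [  -0.25    -0.35     0.65     0.00]
  [  -0.45     0.00     0.00     0.75]
Compute the cofactors C_ij = (−1)^(i+j)·(3×3 minor ij) of I−A; the adjugate is their transpose:
adj(I−A) = Cᵀ =
  [ 0.40125   0.30000   0.27000   0.06000]
  [ 0.05325   0.31500   0.05700   0.06300]
  [ 0.18300   0.28500   0.48300   0.05700]
  [ 0.24075   0.18000   0.16200   0.33800]
det(I−A) = Σ_j (I−A)_1j·C_1j = (0.80)(0.40125) + (-0.40)(0.05325) + (-0.40)(0.18300) + (0.00)(0.24075) = 0.2265
(I − A)⁻¹ = adj(I−A) / det(I−A) ≈
  [   1.7715     1.3245     1.1921     0.2649]
  [   0.2351     1.3907     0.2517     0.2781]
  [   0.8079     1.2583     2.1325     0.2517]
  [   1.0629     0.7947     0.7152     1.4923]
x = (I − A)⁻¹ d = adj(I−A)·d / det(I−A), with det(I−A) = 0.2265:
  x_1 = (0.40125·120 + 0.30000·480 + 0.27000·440 + 0.06000·120) / 0.2265 = 318.15 / 0.2265 ≈ 1404.6
  x_2 = (0.05325·120 + 0.31500·480 + 0.05700·440 + 0.06300·120) / 0.2265 = 190.23 / 0.2265 ≈ 839.9
  x_3 = (0.18300·120 + 0.28500·480 + 0.48300·440 + 0.05700·120) / 0.2265 = 378.12 / 0.2265 ≈ 1669.4
  x_4 = (0.24075·120 + 0.18000·480 + 0.16200·440 + 0.33800·120) / 0.2265 = 227.13 / 0.2265 ≈ 1002.8

x_3 = 1669.4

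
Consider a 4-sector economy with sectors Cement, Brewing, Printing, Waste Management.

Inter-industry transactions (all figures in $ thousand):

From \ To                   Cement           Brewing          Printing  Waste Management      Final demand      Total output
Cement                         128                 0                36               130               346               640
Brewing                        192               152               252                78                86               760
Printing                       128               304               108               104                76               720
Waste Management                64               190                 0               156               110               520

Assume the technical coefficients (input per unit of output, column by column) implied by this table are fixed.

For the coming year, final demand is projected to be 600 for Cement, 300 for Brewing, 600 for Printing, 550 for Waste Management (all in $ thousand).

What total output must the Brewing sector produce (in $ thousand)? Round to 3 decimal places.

Technical coefficients a_ij = z_ij / X_j:
  a_11 = 128/640 = 0.20, a_21 = 192/640 = 0.30, a_31 = 128/640 = 0.20, a_41 = 64/640 = 0.10
  a_12 = 0/760 = 0.00, a_22 = 152/760 = 0.20, a_32 = 304/760 = 0.40, a_42 = 190/760 = 0.25
  a_13 = 36/720 = 0.05, a_23 = 252/720 = 0.35, a_33 = 108/720 = 0.15, a_43 = 0/720 = 0.00
  a_14 = 130/520 = 0.25, a_24 = 78/520 = 0.15, a_34 = 104/520 = 0.20, a_44 = 156/520 = 0.30
I − A =
  [   0.80     0.00    -0.05    -0.25]
  [  -0.30     0.80    -0.35    -0.15]
  [  -0.20    -0.40     0.85    -0.20]
  [  -0.10    -0.25     0.00     0.70]
Compute the cofactors C_ij = (−1)^(i+j)·(3×3 minor ij) of I−A; the adjugate is their transpose:
adj(I−A) = Cᵀ =
  [ 0.328625   0.069625   0.048000   0.146000]
  [ 0.247250   0.446750   0.198500   0.240750]
  [ 0.225500   0.266500   0.379250   0.246000]
  [ 0.135250   0.169500   0.077750   0.418000]
det(I−A) = Σ_j (I−A)_1j·C_1j = (0.80)(0.328625) + (0.00)(0.247250) + (-0.05)(0.225500) + (-0.25)(0.135250) = 0.2178125
(I − A)⁻¹ = adj(I−A) / det(I−A) ≈
  [   1.5088     0.3197     0.2204     0.6703]
  [   1.1352     2.0511     0.9113     1.1053]
  [   1.0353     1.2235     1.7412     1.1294]
  [   0.6209     0.7782     0.3570     1.9191]
x = (I − A)⁻¹ d = adj(I−A)·d / det(I−A), with det(I−A) = 0.2178125:
  x_1 = (0.328625·600 + 0.069625·300 + 0.048000·600 + 0.146000·550) / 0.2178125 = 327.1625 / 0.2178125 ≈ 1502.037
  x_2 = (0.247250·600 + 0.446750·300 + 0.198500·600 + 0.240750·550) / 0.2178125 = 533.8875 / 0.2178125 ≈ 2451.133
  x_3 = (0.225500·600 + 0.266500·300 + 0.379250·600 + 0.246000·550) / 0.2178125 = 578.10 / 0.2178125 ≈ 2654.118
  x_4 = (0.135250·600 + 0.169500·300 + 0.077750·600 + 0.418000·550) / 0.2178125 = 408.55 / 0.2178125 ≈ 1875.696

x_2 = 2451.133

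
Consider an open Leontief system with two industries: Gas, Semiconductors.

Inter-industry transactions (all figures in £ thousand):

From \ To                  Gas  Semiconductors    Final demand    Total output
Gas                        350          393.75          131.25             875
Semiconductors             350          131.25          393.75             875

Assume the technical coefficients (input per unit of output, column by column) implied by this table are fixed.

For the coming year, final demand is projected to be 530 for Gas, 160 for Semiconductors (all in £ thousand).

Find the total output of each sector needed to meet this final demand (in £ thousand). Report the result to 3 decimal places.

Technical coefficients a_ij = z_ij / X_j:
  a_11 = 350/875 = 0.40, a_21 = 350/875 = 0.40
  a_12 = 393.75/875 = 0.45, a_22 = 131.25/875 = 0.15
I − A =
  [   0.60    -0.45]
  [  -0.40     0.85]
det(I−A) = (0.60)(0.85) − (-0.45)(-0.40) = 0.3300
adj(I−A) = [[0.85, 0.45], [0.40, 0.60]]
(I − A)⁻¹ = adj(I−A) / det(I−A) ≈
  [   2.5758     1.3636]
  [   1.2121     1.8182]
x = (I − A)⁻¹ d = adj(I−A)·d / det(I−A), with det(I−A) = 0.3300:
  x_1 = (0.85·530 + 0.45·160) / 0.3300 = 522.50 / 0.3300 ≈ 1583.333
  x_2 = (0.40·530 + 0.60·160) / 0.3300 = 308.00 / 0.3300 ≈ 933.333

x_1 = 1583.333, x_2 = 933.333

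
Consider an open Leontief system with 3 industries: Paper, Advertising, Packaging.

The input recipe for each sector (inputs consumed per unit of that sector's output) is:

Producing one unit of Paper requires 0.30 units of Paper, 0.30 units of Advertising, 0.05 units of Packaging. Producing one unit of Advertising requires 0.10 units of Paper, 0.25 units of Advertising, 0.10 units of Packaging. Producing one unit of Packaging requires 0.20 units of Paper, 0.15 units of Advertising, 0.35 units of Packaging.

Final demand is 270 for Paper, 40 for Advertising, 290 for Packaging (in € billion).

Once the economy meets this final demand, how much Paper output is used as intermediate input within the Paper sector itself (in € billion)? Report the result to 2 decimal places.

z_11 = 180.63

I − A =
  [   0.70    -0.10    -0.20]
  [  -0.30     0.75    -0.15]
  [  -0.05    -0.10     0.65]
Cofactors of I−A, C_ij = (−1)^(i+j)·(minor ij) (rows/columns in the sector order above):
  C_11 = (0.75)(0.65) − (-0.15)(-0.10) = 0.4725
  C_12 = −[(-0.30)(0.65) − (-0.15)(-0.05)] = 0.2025
  C_13 = (-0.30)(-0.10) − (0.75)(-0.05) = 0.0675
  C_21 = −[(-0.10)(0.65) − (-0.20)(-0.10)] = 0.0850
  C_22 = (0.70)(0.65) − (-0.20)(-0.05) = 0.4450
  C_23 = −[(0.70)(-0.10) − (-0.10)(-0.05)] = 0.0750
  C_31 = (-0.10)(-0.15) − (-0.20)(0.75) = 0.1650
  C_32 = −[(0.70)(-0.15) − (-0.20)(-0.30)] = 0.1650
  C_33 = (0.70)(0.75) − (-0.10)(-0.30) = 0.4950
det(I−A) = Σ_j (I−A)_1j·C_1j = (0.70)(0.4725) + (-0.10)(0.2025) + (-0.20)(0.0675) = 0.2970
adj(I−A) = Cᵀ =
  [ 0.4725   0.0850   0.1650]
  [ 0.2025   0.4450   0.1650]
  [ 0.0675   0.0750   0.4950]
(I − A)⁻¹ = adj(I−A) / det(I−A) ≈
  [   1.5909     0.2862     0.5556]
  [   0.6818     1.4983     0.5556]
  [   0.2273     0.2525     1.6667]
First solve x = (I − A)⁻¹ d = adj(I−A)·d / det(I−A); in particular x_1 = (0.4725·270 + 0.0850·40 + 0.1650·290) / 0.2970 = 178.825 / 0.2970 ≈ 602.1044.
Intermediate flow from 1 to 1: z_11 = a_11 · x_1 = 0.30 × 178.825 / 0.2970 = 53.6475 / 0.2970 ≈ 180.63.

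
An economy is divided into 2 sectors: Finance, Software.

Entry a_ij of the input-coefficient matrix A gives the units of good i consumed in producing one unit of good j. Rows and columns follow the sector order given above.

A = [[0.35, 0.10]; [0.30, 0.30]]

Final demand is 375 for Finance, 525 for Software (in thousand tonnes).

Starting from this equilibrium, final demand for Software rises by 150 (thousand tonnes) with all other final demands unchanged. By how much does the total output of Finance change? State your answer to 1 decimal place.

I − A =
  [   0.65    -0.10]
  [  -0.30     0.70]
det(I−A) = (0.65)(0.70) − (-0.10)(-0.30) = 0.4250
adj(I−A) = [[0.70, 0.10], [0.30, 0.65]]
(I − A)⁻¹ = adj(I−A) / det(I−A) ≈
  [   1.6471     0.2353]
  [   0.7059     1.5294]
Δx = (I − A)⁻¹ Δd with Δd having +150 in the Software component and 0 elsewhere.
So Δx_1 = L_12 · (+150), where L_12 = adj(I−A)_12 / det(I−A) = 0.10 / 0.4250.
Δx_1 = 0.10 × (+150) / 0.4250 = 15.00 / 0.4250 ≈ 35.3.

Δx_1 = 35.3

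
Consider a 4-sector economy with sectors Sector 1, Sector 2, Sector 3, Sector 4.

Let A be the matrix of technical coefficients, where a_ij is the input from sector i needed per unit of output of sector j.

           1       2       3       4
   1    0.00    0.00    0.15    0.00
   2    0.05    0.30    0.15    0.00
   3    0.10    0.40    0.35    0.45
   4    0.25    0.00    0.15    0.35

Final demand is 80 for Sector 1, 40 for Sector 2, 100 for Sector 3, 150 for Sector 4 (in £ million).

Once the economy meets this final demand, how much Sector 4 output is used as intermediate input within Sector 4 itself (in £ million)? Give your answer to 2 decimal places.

z_44 = 152.53

I − A =
  [   1.00     0.00    -0.15     0.00]
  [  -0.05     0.70    -0.15     0.00]
  [  -0.10    -0.40     0.65    -0.45]
  [  -0.25     0.00    -0.15     0.65]
Compute the cofactors C_ij = (−1)^(i+j)·(3×3 minor ij) of I−A; the adjugate is their transpose:
adj(I−A) = Cᵀ =
  [ 0.209500   0.039000   0.068250   0.047250]
  [ 0.044375   0.328375   0.102375   0.070875]
  [ 0.137250   0.260000   0.455000   0.315000]
  [ 0.112250   0.075000   0.131250   0.381500]
det(I−A) = Σ_j (I−A)_1j·C_1j = (1.00)(0.209500) + (0.00)(0.044375) + (-0.15)(0.137250) + (0.00)(0.112250) = 0.1889125
(I − A)⁻¹ = adj(I−A) / det(I−A) ≈
  [   1.1090     0.2064     0.3613     0.2501]
  [   0.2349     1.7382     0.5419     0.3752]
  [   0.7265     1.3763     2.4085     1.6674]
  [   0.5942     0.3970     0.6948     2.0195]
First solve x = (I − A)⁻¹ d = adj(I−A)·d / det(I−A); in particular x_4 = (0.112250·80 + 0.075000·40 + 0.131250·100 + 0.381500·150) / 0.1889125 = 82.33 / 0.1889125 ≈ 435.8102.
Intermediate flow from 4 to 4: z_44 = a_44 · x_4 = 0.35 × 82.33 / 0.1889125 = 28.8155 / 0.1889125 ≈ 152.53.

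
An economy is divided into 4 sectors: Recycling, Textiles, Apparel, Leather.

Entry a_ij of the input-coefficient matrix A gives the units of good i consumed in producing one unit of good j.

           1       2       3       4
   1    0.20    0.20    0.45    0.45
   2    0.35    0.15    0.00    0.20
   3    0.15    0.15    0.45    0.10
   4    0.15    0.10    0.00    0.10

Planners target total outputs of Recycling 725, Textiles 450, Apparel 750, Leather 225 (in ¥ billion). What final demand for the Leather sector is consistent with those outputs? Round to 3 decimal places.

d_4 = 48.750

I − A =
  [   0.80    -0.20    -0.45    -0.45]
  [  -0.35     0.85     0.00    -0.20]
  [  -0.15    -0.15     0.55    -0.10]
  [  -0.15    -0.10     0.00     0.90]
d = (I − A) x:
  d_1 = (+0.80)·725 + (-0.20)·450 + (-0.45)·750 + (-0.45)·225 = 51.250
  d_2 = (-0.35)·725 + (+0.85)·450 + (+0.00)·750 + (-0.20)·225 = 83.750
  d_3 = (-0.15)·725 + (-0.15)·450 + (+0.55)·750 + (-0.10)·225 = 213.750
  d_4 = (-0.15)·725 + (-0.10)·450 + (+0.00)·750 + (+0.90)·225 = 48.750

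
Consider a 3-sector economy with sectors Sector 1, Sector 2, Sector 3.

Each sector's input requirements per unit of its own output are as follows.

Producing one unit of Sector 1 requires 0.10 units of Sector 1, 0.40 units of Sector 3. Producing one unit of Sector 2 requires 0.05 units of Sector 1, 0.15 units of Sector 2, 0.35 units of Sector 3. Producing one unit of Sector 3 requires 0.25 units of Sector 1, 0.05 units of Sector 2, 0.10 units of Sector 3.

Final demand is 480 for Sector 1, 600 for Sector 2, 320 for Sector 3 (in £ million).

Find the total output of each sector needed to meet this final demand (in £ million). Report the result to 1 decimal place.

x_1 = 864.3, x_2 = 766.9, x_3 = 1037.9

I − A =
  [   0.90    -0.05    -0.25]
  [   0.00     0.85    -0.05]
  [  -0.40    -0.35     0.90]
Cofactors of I−A, C_ij = (−1)^(i+j)·(minor ij) (rows/columns in the sector order above):
  C_11 = (0.85)(0.90) − (-0.05)(-0.35) = 0.7475
  C_12 = −[(0.00)(0.90) − (-0.05)(-0.40)] = 0.0200
  C_13 = (0.00)(-0.35) − (0.85)(-0.40) = 0.3400
  C_21 = −[(-0.05)(0.90) − (-0.25)(-0.35)] = 0.1325
  C_22 = (0.90)(0.90) − (-0.25)(-0.40) = 0.7100
  C_23 = −[(0.90)(-0.35) − (-0.05)(-0.40)] = 0.3350
  C_31 = (-0.05)(-0.05) − (-0.25)(0.85) = 0.2150
  C_32 = −[(0.90)(-0.05) − (-0.25)(0.00)] = 0.0450
  C_33 = (0.90)(0.85) − (-0.05)(0.00) = 0.7650
det(I−A) = Σ_j (I−A)_1j·C_1j = (0.90)(0.7475) + (-0.05)(0.0200) + (-0.25)(0.3400) = 0.58675
adj(I−A) = Cᵀ =
  [ 0.7475   0.1325   0.2150]
  [ 0.0200   0.7100   0.0450]
  [ 0.3400   0.3350   0.7650]
(I − A)⁻¹ = adj(I−A) / det(I−A) ≈
  [   1.2740     0.2258     0.3664]
  [   0.0341     1.2101     0.0767]
  [   0.5795     0.5709     1.3038]
x = (I − A)⁻¹ d = adj(I−A)·d / det(I−A), with det(I−A) = 0.58675:
  x_1 = (0.7475·480 + 0.1325·600 + 0.2150·320) / 0.58675 = 507.10 / 0.58675 ≈ 864.3
  x_2 = (0.0200·480 + 0.7100·600 + 0.0450·320) / 0.58675 = 450.00 / 0.58675 ≈ 766.9
  x_3 = (0.3400·480 + 0.3350·600 + 0.7650·320) / 0.58675 = 609.00 / 0.58675 ≈ 1037.9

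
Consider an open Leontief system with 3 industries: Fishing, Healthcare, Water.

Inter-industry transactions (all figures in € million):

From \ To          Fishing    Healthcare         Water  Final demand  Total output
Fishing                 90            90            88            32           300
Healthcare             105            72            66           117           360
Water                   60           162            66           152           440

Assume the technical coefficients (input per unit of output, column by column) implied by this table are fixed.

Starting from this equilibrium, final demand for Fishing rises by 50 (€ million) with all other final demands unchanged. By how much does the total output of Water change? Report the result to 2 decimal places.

Technical coefficients a_ij = z_ij / X_j:
  a_FF = 90/300 = 0.30, a_HF = 105/300 = 0.35, a_WF = 60/300 = 0.20
  a_FH = 90/360 = 0.25, a_HH = 72/360 = 0.20, a_WH = 162/360 = 0.45
  a_FW = 88/440 = 0.20, a_HW = 66/440 = 0.15, a_WW = 66/440 = 0.15
I − A =
  [   0.70    -0.25    -0.20]
  [  -0.35     0.80    -0.15]
  [  -0.20    -0.45     0.85]
Cofactors of I−A, C_ij = (−1)^(i+j)·(minor ij) (rows/columns in the sector order above):
  C_11 = (0.80)(0.85) − (-0.15)(-0.45) = 0.6125
  C_12 = −[(-0.35)(0.85) − (-0.15)(-0.20)] = 0.3275
  C_13 = (-0.35)(-0.45) − (0.80)(-0.20) = 0.3175
  C_21 = −[(-0.25)(0.85) − (-0.20)(-0.45)] = 0.3025
  C_22 = (0.70)(0.85) − (-0.20)(-0.20) = 0.5550
  C_23 = −[(0.70)(-0.45) − (-0.25)(-0.20)] = 0.3650
  C_31 = (-0.25)(-0.15) − (-0.20)(0.80) = 0.1975
  C_32 = −[(0.70)(-0.15) − (-0.20)(-0.35)] = 0.1750
  C_33 = (0.70)(0.80) − (-0.25)(-0.35) = 0.4725
det(I−A) = Σ_j (I−A)_1j·C_1j = (0.70)(0.6125) + (-0.25)(0.3275) + (-0.20)(0.3175) = 0.283375
adj(I−A) = Cᵀ =
  [ 0.6125   0.3025   0.1975]
  [ 0.3275   0.5550   0.1750]
  [ 0.3175   0.3650   0.4725]
(I − A)⁻¹ = adj(I−A) / det(I−A) ≈
  [   2.1614     1.0675     0.6970]
  [   1.1557     1.9585     0.6176]
  [   1.1204     1.2880     1.6674]
Δx = (I − A)⁻¹ Δd with Δd having +50 in the Fishing component and 0 elsewhere.
So Δx_W = L_WF · (+50), where L_WF = adj(I−A)_WF / det(I−A) = 0.3175 / 0.283375.
Δx_W = 0.3175 × (+50) / 0.283375 = 15.875 / 0.283375 ≈ 56.02.

Δx_W = 56.02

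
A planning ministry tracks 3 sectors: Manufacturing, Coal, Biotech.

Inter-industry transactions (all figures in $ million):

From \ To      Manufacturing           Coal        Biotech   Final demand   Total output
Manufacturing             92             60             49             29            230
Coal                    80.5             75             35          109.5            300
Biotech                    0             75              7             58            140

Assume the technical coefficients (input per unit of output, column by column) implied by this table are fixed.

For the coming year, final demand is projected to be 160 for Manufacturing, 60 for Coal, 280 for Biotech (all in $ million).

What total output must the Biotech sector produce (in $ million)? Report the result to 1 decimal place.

Technical coefficients a_ij = z_ij / X_j:
  a_MM = 92/230 = 0.40, a_CM = 80.5/230 = 0.35, a_BM = 0/230 = 0.00
  a_MC = 60/300 = 0.20, a_CC = 75/300 = 0.25, a_BC = 75/300 = 0.25
  a_MB = 49/140 = 0.35, a_CB = 35/140 = 0.25, a_BB = 7/140 = 0.05
I − A =
  [   0.60    -0.20    -0.35]
  [  -0.35     0.75    -0.25]
  [   0.00    -0.25     0.95]
Cofactors of I−A, C_ij = (−1)^(i+j)·(minor ij) (rows/columns in the sector order above):
  C_11 = (0.75)(0.95) − (-0.25)(-0.25) = 0.6500
  C_12 = −[(-0.35)(0.95) − (-0.25)(0.00)] = 0.3325
  C_13 = (-0.35)(-0.25) − (0.75)(0.00) = 0.0875
  C_21 = −[(-0.20)(0.95) − (-0.35)(-0.25)] = 0.2775
  C_22 = (0.60)(0.95) − (-0.35)(0.00) = 0.5700
  C_23 = −[(0.60)(-0.25) − (-0.20)(0.00)] = 0.1500
  C_31 = (-0.20)(-0.25) − (-0.35)(0.75) = 0.3125
  C_32 = −[(0.60)(-0.25) − (-0.35)(-0.35)] = 0.2725
  C_33 = (0.60)(0.75) − (-0.20)(-0.35) = 0.3800
det(I−A) = Σ_j (I−A)_1j·C_1j = (0.60)(0.6500) + (-0.20)(0.3325) + (-0.35)(0.0875) = 0.292875
adj(I−A) = Cᵀ =
  [ 0.6500   0.2775   0.3125]
  [ 0.3325   0.5700   0.2725]
  [ 0.0875   0.1500   0.3800]
(I − A)⁻¹ = adj(I−A) / det(I−A) ≈
  [   2.2194     0.9475     1.0670]
  [   1.1353     1.9462     0.9304]
  [   0.2988     0.5122     1.2975]
x = (I − A)⁻¹ d = adj(I−A)·d / det(I−A), with det(I−A) = 0.292875:
  x_M = (0.6500·160 + 0.2775·60 + 0.3125·280) / 0.292875 = 208.15 / 0.292875 ≈ 710.7
  x_C = (0.3325·160 + 0.5700·60 + 0.2725·280) / 0.292875 = 163.70 / 0.292875 ≈ 558.9
  x_B = (0.0875·160 + 0.1500·60 + 0.3800·280) / 0.292875 = 129.40 / 0.292875 ≈ 441.8

x_B = 441.8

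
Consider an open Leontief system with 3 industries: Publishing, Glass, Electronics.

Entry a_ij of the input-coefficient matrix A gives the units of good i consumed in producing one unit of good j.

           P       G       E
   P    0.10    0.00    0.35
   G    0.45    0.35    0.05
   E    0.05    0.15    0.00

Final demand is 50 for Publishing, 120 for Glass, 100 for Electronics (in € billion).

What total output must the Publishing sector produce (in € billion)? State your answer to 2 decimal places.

I − A =
  [   0.90     0.00    -0.35]
  [  -0.45     0.65    -0.05]
  [  -0.05    -0.15     1.00]
Cofactors of I−A, C_ij = (−1)^(i+j)·(minor ij) (rows/columns in the sector order above):
  C_11 = (0.65)(1.00) − (-0.05)(-0.15) = 0.6425
  C_12 = −[(-0.45)(1.00) − (-0.05)(-0.05)] = 0.4525
  C_13 = (-0.45)(-0.15) − (0.65)(-0.05) = 0.1000
  C_21 = −[(0.00)(1.00) − (-0.35)(-0.15)] = 0.0525
  C_22 = (0.90)(1.00) − (-0.35)(-0.05) = 0.8825
  C_23 = −[(0.90)(-0.15) − (0.00)(-0.05)] = 0.1350
  C_31 = (0.00)(-0.05) − (-0.35)(0.65) = 0.2275
  C_32 = −[(0.90)(-0.05) − (-0.35)(-0.45)] = 0.2025
  C_33 = (0.90)(0.65) − (0.00)(-0.45) = 0.5850
det(I−A) = Σ_j (I−A)_1j·C_1j = (0.90)(0.6425) + (0.00)(0.4525) + (-0.35)(0.1000) = 0.54325
adj(I−A) = Cᵀ =
  [ 0.6425   0.0525   0.2275]
  [ 0.4525   0.8825   0.2025]
  [ 0.1000   0.1350   0.5850]
(I − A)⁻¹ = adj(I−A) / det(I−A) ≈
  [   1.1827     0.0966     0.4188]
  [   0.8329     1.6245     0.3728]
  [   0.1841     0.2485     1.0769]
x = (I − A)⁻¹ d = adj(I−A)·d / det(I−A), with det(I−A) = 0.54325:
  x_P = (0.6425·50 + 0.0525·120 + 0.2275·100) / 0.54325 = 61.175 / 0.54325 ≈ 112.61
  x_G = (0.4525·50 + 0.8825·120 + 0.2025·100) / 0.54325 = 148.775 / 0.54325 ≈ 273.86
  x_E = (0.1000·50 + 0.1350·120 + 0.5850·100) / 0.54325 = 79.70 / 0.54325 ≈ 146.71

x_P = 112.61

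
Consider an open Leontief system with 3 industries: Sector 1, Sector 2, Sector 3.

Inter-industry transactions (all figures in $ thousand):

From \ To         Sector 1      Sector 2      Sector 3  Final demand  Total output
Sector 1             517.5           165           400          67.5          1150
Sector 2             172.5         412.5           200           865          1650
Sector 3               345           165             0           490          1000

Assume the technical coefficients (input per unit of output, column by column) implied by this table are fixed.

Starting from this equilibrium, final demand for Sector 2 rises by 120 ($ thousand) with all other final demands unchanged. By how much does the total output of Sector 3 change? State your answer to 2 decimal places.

Δx_3 = 35.85

Technical coefficients a_ij = z_ij / X_j:
  a_11 = 517.5/1150 = 0.45, a_21 = 172.5/1150 = 0.15, a_31 = 345/1150 = 0.30
  a_12 = 165/1650 = 0.10, a_22 = 412.5/1650 = 0.25, a_32 = 165/1650 = 0.10
  a_13 = 400/1000 = 0.40, a_23 = 200/1000 = 0.20, a_33 = 0/1000 = 0.00
I − A =
  [   0.55    -0.10    -0.40]
  [  -0.15     0.75    -0.20]
  [  -0.30    -0.10     1.00]
Cofactors of I−A, C_ij = (−1)^(i+j)·(minor ij) (rows/columns in the sector order above):
  C_11 = (0.75)(1.00) − (-0.20)(-0.10) = 0.7300
  C_12 = −[(-0.15)(1.00) − (-0.20)(-0.30)] = 0.2100
  C_13 = (-0.15)(-0.10) − (0.75)(-0.30) = 0.2400
  C_21 = −[(-0.10)(1.00) − (-0.40)(-0.10)] = 0.1400
  C_22 = (0.55)(1.00) − (-0.40)(-0.30) = 0.4300
  C_23 = −[(0.55)(-0.10) − (-0.10)(-0.30)] = 0.0850
  C_31 = (-0.10)(-0.20) − (-0.40)(0.75) = 0.3200
  C_32 = −[(0.55)(-0.20) − (-0.40)(-0.15)] = 0.1700
  C_33 = (0.55)(0.75) − (-0.10)(-0.15) = 0.3975
det(I−A) = Σ_j (I−A)_1j·C_1j = (0.55)(0.7300) + (-0.10)(0.2100) + (-0.40)(0.2400) = 0.2845
adj(I−A) = Cᵀ =
  [ 0.7300   0.1400   0.3200]
  [ 0.2100   0.4300   0.1700]
  [ 0.2400   0.0850   0.3975]
(I − A)⁻¹ = adj(I−A) / det(I−A) ≈
  [   2.5659     0.4921     1.1248]
  [   0.7381     1.5114     0.5975]
  [   0.8436     0.2988     1.3972]
Δx = (I − A)⁻¹ Δd with Δd having +120 in the Sector 2 component and 0 elsewhere.
So Δx_3 = L_32 · (+120), where L_32 = adj(I−A)_32 / det(I−A) = 0.0850 / 0.2845.
Δx_3 = 0.0850 × (+120) / 0.2845 = 10.20 / 0.2845 ≈ 35.85.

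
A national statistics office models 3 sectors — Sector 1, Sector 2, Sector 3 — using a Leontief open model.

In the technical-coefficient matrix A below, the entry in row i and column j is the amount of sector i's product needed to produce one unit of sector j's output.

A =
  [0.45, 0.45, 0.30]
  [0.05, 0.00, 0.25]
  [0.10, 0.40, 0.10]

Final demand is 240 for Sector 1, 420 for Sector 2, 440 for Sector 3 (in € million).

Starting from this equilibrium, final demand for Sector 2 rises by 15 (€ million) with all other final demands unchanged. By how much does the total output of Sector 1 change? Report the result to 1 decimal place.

Δx_1 = 21.1

I − A =
  [   0.55    -0.45    -0.30]
  [  -0.05     1.00    -0.25]
  [  -0.10    -0.40     0.90]
Cofactors of I−A, C_ij = (−1)^(i+j)·(minor ij) (rows/columns in the sector order above):
  C_11 = (1.00)(0.90) − (-0.25)(-0.40) = 0.8000
  C_12 = −[(-0.05)(0.90) − (-0.25)(-0.10)] = 0.0700
  C_13 = (-0.05)(-0.40) − (1.00)(-0.10) = 0.1200
  C_21 = −[(-0.45)(0.90) − (-0.30)(-0.40)] = 0.5250
  C_22 = (0.55)(0.90) − (-0.30)(-0.10) = 0.4650
  C_23 = −[(0.55)(-0.40) − (-0.45)(-0.10)] = 0.2650
  C_31 = (-0.45)(-0.25) − (-0.30)(1.00) = 0.4125
  C_32 = −[(0.55)(-0.25) − (-0.30)(-0.05)] = 0.1525
  C_33 = (0.55)(1.00) − (-0.45)(-0.05) = 0.5275
det(I−A) = Σ_j (I−A)_1j·C_1j = (0.55)(0.8000) + (-0.45)(0.0700) + (-0.30)(0.1200) = 0.3725
adj(I−A) = Cᵀ =
  [ 0.8000   0.5250   0.4125]
  [ 0.0700   0.4650   0.1525]
  [ 0.1200   0.2650   0.5275]
(I − A)⁻¹ = adj(I−A) / det(I−A) ≈
  [   2.1477     1.4094     1.1074]
  [   0.1879     1.2483     0.4094]
  [   0.3221     0.7114     1.4161]
Δx = (I − A)⁻¹ Δd with Δd having +15 in the Sector 2 component and 0 elsewhere.
So Δx_1 = L_12 · (+15), where L_12 = adj(I−A)_12 / det(I−A) = 0.5250 / 0.3725.
Δx_1 = 0.5250 × (+15) / 0.3725 = 7.875 / 0.3725 ≈ 21.1.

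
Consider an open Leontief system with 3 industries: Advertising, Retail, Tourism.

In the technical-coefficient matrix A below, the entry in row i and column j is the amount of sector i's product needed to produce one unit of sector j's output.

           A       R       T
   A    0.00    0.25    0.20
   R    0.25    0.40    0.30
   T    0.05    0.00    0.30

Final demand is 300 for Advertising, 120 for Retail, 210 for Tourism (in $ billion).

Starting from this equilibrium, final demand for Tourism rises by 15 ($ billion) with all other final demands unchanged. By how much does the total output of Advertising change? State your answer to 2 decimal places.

I − A =
  [   1.00    -0.25    -0.20]
  [  -0.25     0.60    -0.30]
  [  -0.05     0.00     0.70]
Cofactors of I−A, C_ij = (−1)^(i+j)·(minor ij) (rows/columns in the sector order above):
  C_11 = (0.60)(0.70) − (-0.30)(0.00) = 0.4200
  C_12 = −[(-0.25)(0.70) − (-0.30)(-0.05)] = 0.1900
  C_13 = (-0.25)(0.00) − (0.60)(-0.05) = 0.0300
  C_21 = −[(-0.25)(0.70) − (-0.20)(0.00)] = 0.1750
  C_22 = (1.00)(0.70) − (-0.20)(-0.05) = 0.6900
  C_23 = −[(1.00)(0.00) − (-0.25)(-0.05)] = 0.0125
  C_31 = (-0.25)(-0.30) − (-0.20)(0.60) = 0.1950
  C_32 = −[(1.00)(-0.30) − (-0.20)(-0.25)] = 0.3500
  C_33 = (1.00)(0.60) − (-0.25)(-0.25) = 0.5375
det(I−A) = Σ_j (I−A)_1j·C_1j = (1.00)(0.4200) + (-0.25)(0.1900) + (-0.20)(0.0300) = 0.3665
adj(I−A) = Cᵀ =
  [ 0.4200   0.1750   0.1950]
  [ 0.1900   0.6900   0.3500]
  [ 0.0300   0.0125   0.5375]
(I − A)⁻¹ = adj(I−A) / det(I−A) ≈
  [   1.1460     0.4775     0.5321]
  [   0.5184     1.8827     0.9550]
  [   0.0819     0.0341     1.4666]
Δx = (I − A)⁻¹ Δd with Δd having +15 in the Tourism component and 0 elsewhere.
So Δx_A = L_AT · (+15), where L_AT = adj(I−A)_AT / det(I−A) = 0.1950 / 0.3665.
Δx_A = 0.1950 × (+15) / 0.3665 = 2.925 / 0.3665 ≈ 7.98.

Δx_A = 7.98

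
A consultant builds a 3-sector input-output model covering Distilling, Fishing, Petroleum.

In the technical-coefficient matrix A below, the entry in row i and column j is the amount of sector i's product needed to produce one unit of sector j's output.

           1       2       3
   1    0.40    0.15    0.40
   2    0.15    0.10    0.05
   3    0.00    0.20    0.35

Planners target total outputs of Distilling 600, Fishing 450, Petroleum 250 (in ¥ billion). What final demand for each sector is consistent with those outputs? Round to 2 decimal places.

I − A =
  [   0.60    -0.15    -0.40]
  [  -0.15     0.90    -0.05]
  [   0.00    -0.20     0.65]
d = (I − A) x:
  d_1 = (+0.60)·600 + (-0.15)·450 + (-0.40)·250 = 192.50
  d_2 = (-0.15)·600 + (+0.90)·450 + (-0.05)·250 = 302.50
  d_3 = (+0.00)·600 + (-0.20)·450 + (+0.65)·250 = 72.50

d_1 = 192.50, d_2 = 302.50, d_3 = 72.50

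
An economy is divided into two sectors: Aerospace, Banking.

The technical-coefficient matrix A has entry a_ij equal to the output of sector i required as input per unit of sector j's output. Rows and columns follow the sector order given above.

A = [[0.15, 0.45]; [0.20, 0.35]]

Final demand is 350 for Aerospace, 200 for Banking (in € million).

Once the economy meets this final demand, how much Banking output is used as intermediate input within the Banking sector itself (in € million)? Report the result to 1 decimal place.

I − A =
  [   0.85    -0.45]
  [  -0.20     0.65]
det(I−A) = (0.85)(0.65) − (-0.45)(-0.20) = 0.4625
adj(I−A) = [[0.65, 0.45], [0.20, 0.85]]
(I − A)⁻¹ = adj(I−A) / det(I−A) ≈
  [   1.4054     0.9730]
  [   0.4324     1.8378]
First solve x = (I − A)⁻¹ d = adj(I−A)·d / det(I−A); in particular x_B = (0.20·350 + 0.85·200) / 0.4625 = 240.00 / 0.4625 ≈ 518.919.
Intermediate flow from B to B: z_BB = a_BB · x_B = 0.35 × 240.00 / 0.4625 = 84.00 / 0.4625 ≈ 181.6.

z_BB = 181.6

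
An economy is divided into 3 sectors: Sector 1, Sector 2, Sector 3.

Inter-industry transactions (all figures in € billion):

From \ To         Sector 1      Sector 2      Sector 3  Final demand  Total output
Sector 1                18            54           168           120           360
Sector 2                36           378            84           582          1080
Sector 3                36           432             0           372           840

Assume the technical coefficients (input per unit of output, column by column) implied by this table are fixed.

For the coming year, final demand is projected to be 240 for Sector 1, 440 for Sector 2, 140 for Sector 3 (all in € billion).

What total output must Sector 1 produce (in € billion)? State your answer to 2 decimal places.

Technical coefficients a_ij = z_ij / X_j:
  a_11 = 18/360 = 0.05, a_21 = 36/360 = 0.10, a_31 = 36/360 = 0.10
  a_12 = 54/1080 = 0.05, a_22 = 378/1080 = 0.35, a_32 = 432/1080 = 0.40
  a_13 = 168/840 = 0.20, a_23 = 84/840 = 0.10, a_33 = 0/840 = 0.00
I − A =
  [   0.95    -0.05    -0.20]
  [  -0.10     0.65    -0.10]
  [  -0.10    -0.40     1.00]
Cofactors of I−A, C_ij = (−1)^(i+j)·(minor ij) (rows/columns in the sector order above):
  C_11 = (0.65)(1.00) − (-0.10)(-0.40) = 0.6100
  C_12 = −[(-0.10)(1.00) − (-0.10)(-0.10)] = 0.1100
  C_13 = (-0.10)(-0.40) − (0.65)(-0.10) = 0.1050
  C_21 = −[(-0.05)(1.00) − (-0.20)(-0.40)] = 0.1300
  C_22 = (0.95)(1.00) − (-0.20)(-0.10) = 0.9300
  C_23 = −[(0.95)(-0.40) − (-0.05)(-0.10)] = 0.3850
  C_31 = (-0.05)(-0.10) − (-0.20)(0.65) = 0.1350
  C_32 = −[(0.95)(-0.10) − (-0.20)(-0.10)] = 0.1150
  C_33 = (0.95)(0.65) − (-0.05)(-0.10) = 0.6125
det(I−A) = Σ_j (I−A)_1j·C_1j = (0.95)(0.6100) + (-0.05)(0.1100) + (-0.20)(0.1050) = 0.5530
adj(I−A) = Cᵀ =
  [ 0.6100   0.1300   0.1350]
  [ 0.1100   0.9300   0.1150]
  [ 0.1050   0.3850   0.6125]
(I − A)⁻¹ = adj(I−A) / det(I−A) ≈
  [   1.1031     0.2351     0.2441]
  [   0.1989     1.6817     0.2080]
  [   0.1899     0.6962     1.1076]
x = (I − A)⁻¹ d = adj(I−A)·d / det(I−A), with det(I−A) = 0.5530:
  x_1 = (0.6100·240 + 0.1300·440 + 0.1350·140) / 0.5530 = 222.50 / 0.5530 ≈ 402.35
  x_2 = (0.1100·240 + 0.9300·440 + 0.1150·140) / 0.5530 = 451.70 / 0.5530 ≈ 816.82
  x_3 = (0.1050·240 + 0.3850·440 + 0.6125·140) / 0.5530 = 280.35 / 0.5530 ≈ 506.96

x_1 = 402.35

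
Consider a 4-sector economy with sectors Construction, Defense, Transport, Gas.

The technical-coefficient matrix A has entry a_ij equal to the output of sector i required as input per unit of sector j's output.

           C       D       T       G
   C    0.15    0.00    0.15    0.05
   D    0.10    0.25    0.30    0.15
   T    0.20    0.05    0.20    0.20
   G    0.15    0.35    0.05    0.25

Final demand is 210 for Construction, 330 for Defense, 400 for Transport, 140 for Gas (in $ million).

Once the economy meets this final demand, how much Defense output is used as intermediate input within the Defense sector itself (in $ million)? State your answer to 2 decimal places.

I − A =
  [   0.85     0.00    -0.15    -0.05]
  [  -0.10     0.75    -0.30    -0.15]
  [  -0.20    -0.05     0.80    -0.20]
  [  -0.15    -0.35    -0.05     0.75]
Compute the cofactors C_ij = (−1)^(i+j)·(3×3 minor ij) of I−A; the adjugate is their transpose:
adj(I−A) = Cᵀ =
  [ 0.367875   0.030250   0.083625   0.052875]
  [ 0.132500   0.468000   0.210250   0.158500]
  [ 0.136375   0.094500   0.426125   0.141625]
  [ 0.144500   0.230750   0.143250   0.474000]
det(I−A) = Σ_j (I−A)_1j·C_1j = (0.85)(0.367875) + (0.00)(0.132500) + (-0.15)(0.136375) + (-0.05)(0.144500) = 0.2850125
(I − A)⁻¹ = adj(I−A) / det(I−A) ≈
  [   1.2907     0.1061     0.2934     0.1855]
  [   0.4649     1.6420     0.7377     0.5561]
  [   0.4785     0.3316     1.4951     0.4969]
  [   0.5070     0.8096     0.5026     1.6631]
First solve x = (I − A)⁻¹ d = adj(I−A)·d / det(I−A); in particular x_D = (0.132500·210 + 0.468000·330 + 0.210250·400 + 0.158500·140) / 0.2850125 = 288.555 / 0.2850125 ≈ 1012.4293.
Intermediate flow from D to D: z_DD = a_DD · x_D = 0.25 × 288.555 / 0.2850125 = 72.13875 / 0.2850125 ≈ 253.11.

z_DD = 253.11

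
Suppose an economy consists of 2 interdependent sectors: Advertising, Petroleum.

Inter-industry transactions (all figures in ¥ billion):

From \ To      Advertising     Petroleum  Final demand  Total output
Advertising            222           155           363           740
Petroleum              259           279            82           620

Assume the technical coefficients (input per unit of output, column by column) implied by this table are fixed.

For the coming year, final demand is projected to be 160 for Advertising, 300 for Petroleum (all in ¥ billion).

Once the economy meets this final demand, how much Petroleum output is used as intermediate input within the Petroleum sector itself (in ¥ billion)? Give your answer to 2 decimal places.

Technical coefficients a_ij = z_ij / X_j:
  a_AA = 222/740 = 0.30, a_PA = 259/740 = 0.35
  a_AP = 155/620 = 0.25, a_PP = 279/620 = 0.45
I − A =
  [   0.70    -0.25]
  [  -0.35     0.55]
det(I−A) = (0.70)(0.55) − (-0.25)(-0.35) = 0.2975
adj(I−A) = [[0.55, 0.25], [0.35, 0.70]]
(I − A)⁻¹ = adj(I−A) / det(I−A) ≈
  [   1.8487     0.8403]
  [   1.1765     2.3529]
First solve x = (I − A)⁻¹ d = adj(I−A)·d / det(I−A); in particular x_P = (0.35·160 + 0.70·300) / 0.2975 = 266.00 / 0.2975 ≈ 894.1176.
Intermediate flow from P to P: z_PP = a_PP · x_P = 0.45 × 266.00 / 0.2975 = 119.70 / 0.2975 ≈ 402.35.

z_PP = 402.35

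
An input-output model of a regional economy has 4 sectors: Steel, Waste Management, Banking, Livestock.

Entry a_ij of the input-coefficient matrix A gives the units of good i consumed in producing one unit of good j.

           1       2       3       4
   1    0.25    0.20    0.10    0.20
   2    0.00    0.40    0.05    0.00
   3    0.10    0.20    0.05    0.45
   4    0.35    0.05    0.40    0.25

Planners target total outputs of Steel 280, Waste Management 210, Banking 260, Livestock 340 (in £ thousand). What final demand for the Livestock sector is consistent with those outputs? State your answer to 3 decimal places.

I − A =
  [   0.75    -0.20    -0.10    -0.20]
  [   0.00     0.60    -0.05     0.00]
  [  -0.10    -0.20     0.95    -0.45]
  [  -0.35    -0.05    -0.40     0.75]
d = (I − A) x:
  d_1 = (+0.75)·280 + (-0.20)·210 + (-0.10)·260 + (-0.20)·340 = 74.000
  d_2 = (+0.00)·280 + (+0.60)·210 + (-0.05)·260 + (+0.00)·340 = 113.000
  d_3 = (-0.10)·280 + (-0.20)·210 + (+0.95)·260 + (-0.45)·340 = 24.000
  d_4 = (-0.35)·280 + (-0.05)·210 + (-0.40)·260 + (+0.75)·340 = 42.500

d_4 = 42.500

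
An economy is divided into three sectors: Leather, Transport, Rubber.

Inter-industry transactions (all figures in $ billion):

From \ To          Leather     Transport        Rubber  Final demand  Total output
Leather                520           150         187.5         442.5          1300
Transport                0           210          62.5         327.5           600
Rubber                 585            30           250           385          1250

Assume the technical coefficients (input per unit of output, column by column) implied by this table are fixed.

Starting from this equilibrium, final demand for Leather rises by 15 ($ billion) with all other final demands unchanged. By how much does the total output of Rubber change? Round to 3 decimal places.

Δx_3 = 16.810

Technical coefficients a_ij = z_ij / X_j:
  a_11 = 520/1300 = 0.40, a_21 = 0/1300 = 0.00, a_31 = 585/1300 = 0.45
  a_12 = 150/600 = 0.25, a_22 = 210/600 = 0.35, a_32 = 30/600 = 0.05
  a_13 = 187.5/1250 = 0.15, a_23 = 62.5/1250 = 0.05, a_33 = 250/1250 = 0.20
I − A =
  [   0.60    -0.25    -0.15]
  [   0.00     0.65    -0.05]
  [  -0.45    -0.05     0.80]
Cofactors of I−A, C_ij = (−1)^(i+j)·(minor ij) (rows/columns in the sector order above):
  C_11 = (0.65)(0.80) − (-0.05)(-0.05) = 0.5175
  C_12 = −[(0.00)(0.80) − (-0.05)(-0.45)] = 0.0225
  C_13 = (0.00)(-0.05) − (0.65)(-0.45) = 0.2925
  C_21 = −[(-0.25)(0.80) − (-0.15)(-0.05)] = 0.2075
  C_22 = (0.60)(0.80) − (-0.15)(-0.45) = 0.4125
  C_23 = −[(0.60)(-0.05) − (-0.25)(-0.45)] = 0.1425
  C_31 = (-0.25)(-0.05) − (-0.15)(0.65) = 0.1100
  C_32 = −[(0.60)(-0.05) − (-0.15)(0.00)] = 0.0300
  C_33 = (0.60)(0.65) − (-0.25)(0.00) = 0.3900
det(I−A) = Σ_j (I−A)_1j·C_1j = (0.60)(0.5175) + (-0.25)(0.0225) + (-0.15)(0.2925) = 0.2610
adj(I−A) = Cᵀ =
  [ 0.5175   0.2075   0.1100]
  [ 0.0225   0.4125   0.0300]
  [ 0.2925   0.1425   0.3900]
(I − A)⁻¹ = adj(I−A) / det(I−A) ≈
  [   1.9828     0.7950     0.4215]
  [   0.0862     1.5805     0.1149]
  [   1.1207     0.5460     1.4943]
Δx = (I − A)⁻¹ Δd with Δd having +15 in the Leather component and 0 elsewhere.
So Δx_3 = L_31 · (+15), where L_31 = adj(I−A)_31 / det(I−A) = 0.2925 / 0.2610.
Δx_3 = 0.2925 × (+15) / 0.2610 = 4.3875 / 0.2610 ≈ 16.810.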